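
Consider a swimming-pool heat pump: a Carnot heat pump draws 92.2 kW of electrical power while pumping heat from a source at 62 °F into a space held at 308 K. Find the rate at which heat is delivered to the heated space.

T_C = 62 °F → (62 − 32) × 5/9 = 16.67 °C = 289.82 K.
For a reversible heat pump, COP_HP = T_H/(T_H − T_C) = 308.00/18.18 = 16.9386.
Q_H = COP_HP · W = 16.9386 × 92.2 = 1562 kW.

Q̇_H ≈ 1562 kW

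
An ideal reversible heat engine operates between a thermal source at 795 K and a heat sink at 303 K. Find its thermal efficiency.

η ≈ 0.6189

Since the cycle is reversible, η = 1 − T_C/T_H = 1 − 303.00/795.00 = 0.6189.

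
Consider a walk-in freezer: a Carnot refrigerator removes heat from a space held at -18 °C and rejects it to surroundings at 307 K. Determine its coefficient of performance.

COP_R ≈ 4.92

T_C = -18 °C → -18 + 273.15 = 255.15 K.
COP_R = T_C/(T_H − T_C) = 255.15/(307.00 − 255.15) = 4.92.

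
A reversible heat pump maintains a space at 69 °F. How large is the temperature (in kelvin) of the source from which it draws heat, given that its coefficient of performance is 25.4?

T_H = 69 °F → (69 − 32) × 5/9 = 20.56 °C = 293.71 K.
COP_HP = T_H/(T_H − T_C) ⇒ T_C = T_H·(COP_HP − 1)/COP_HP = 293.71 × (25.4 − 1)/25.4 = 282.1 K.

T_C ≈ 282.1 K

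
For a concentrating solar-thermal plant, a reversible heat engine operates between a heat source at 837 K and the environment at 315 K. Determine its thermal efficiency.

The Carnot efficiency is η = 1 − T_C/T_H = 1 − 315.00/837.00 = 0.624.

η ≈ 0.624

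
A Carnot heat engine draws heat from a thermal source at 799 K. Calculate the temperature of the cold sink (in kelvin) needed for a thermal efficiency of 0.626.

From η = 1 − T_C/T_H, T_C = T_H·(1 − η) = 799.00 × (1 − 0.626) = 299 K.

T_C ≈ 299 K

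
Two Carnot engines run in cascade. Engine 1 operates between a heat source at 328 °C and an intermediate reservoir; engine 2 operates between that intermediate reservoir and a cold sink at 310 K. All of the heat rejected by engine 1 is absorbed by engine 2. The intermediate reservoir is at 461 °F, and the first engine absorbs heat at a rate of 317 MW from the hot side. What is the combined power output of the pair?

T_H = 328 °C → 328 + 273.15 = 601.15 K.
Two reversible stages in series are equivalent to a single Carnot engine between T_H and T_C, so η_total = 1 − T_C/T_H = 1 − 310.00/601.15 = 0.4843.
W_total = η_total · Q_H = 0.4843 × 317 = 154 MW.

Ẇ_total ≈ 154 MW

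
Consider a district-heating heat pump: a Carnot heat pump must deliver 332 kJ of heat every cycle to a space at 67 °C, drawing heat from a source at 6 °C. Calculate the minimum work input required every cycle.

W_in ≈ 59.5 kJ

T_H = 67 °C → 67 + 273.15 = 340.15 K.
T_C = 6 °C → 6 + 273.15 = 279.15 K.
Reversible heating COP: COP_HP = T_H/(T_H − T_C) = 340.15/61.00 = 5.5762.
W = Q_H/COP_HP = 332/5.5762 = 59.5 kJ.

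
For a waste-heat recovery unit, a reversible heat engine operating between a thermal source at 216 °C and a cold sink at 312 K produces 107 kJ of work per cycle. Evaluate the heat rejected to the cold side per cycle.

T_H = 216 °C → 216 + 273.15 = 489.15 K.
Carnot efficiency: η = 1 − T_C/T_H = 1 − 312.00/489.15 = 0.3622.
Since Q_C/Q_H = T_C/T_H and Q_H = W/η, Q_C = W·T_C/(T_H − T_C) = 107 × 312.00/177.15 = 188 kJ.

Q_C ≈ 188 kJ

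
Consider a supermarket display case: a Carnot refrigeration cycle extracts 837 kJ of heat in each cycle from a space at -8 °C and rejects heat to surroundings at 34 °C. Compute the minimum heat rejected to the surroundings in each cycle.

Q_H ≈ 970 kJ

T_H = 34 °C → 34 + 273.15 = 307.15 K.
T_C = -8 °C → -8 + 273.15 = 265.15 K.
For a reversible cycle Q_H/Q_C = T_H/T_C, so Q_H = Q_C·T_H/T_C = 837 × 307.15/265.15 = 970 kJ.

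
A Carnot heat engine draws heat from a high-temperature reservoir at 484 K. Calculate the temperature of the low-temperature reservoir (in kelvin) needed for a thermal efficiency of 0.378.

T_C ≈ 301 K

From η = 1 − T_C/T_H, T_C = T_H·(1 − η) = 484.00 × (1 − 0.378) = 301 K.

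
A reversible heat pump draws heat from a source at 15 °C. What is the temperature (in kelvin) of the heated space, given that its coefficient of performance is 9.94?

T_C = 15 °C → 15 + 273.15 = 288.15 K.
COP_HP = T_H/(T_H − T_C) ⇒ T_H = T_C·COP_HP/(COP_HP − 1) = 288.15 × 9.94/(9.94 − 1) = 320.4 K.

T_H ≈ 320.4 K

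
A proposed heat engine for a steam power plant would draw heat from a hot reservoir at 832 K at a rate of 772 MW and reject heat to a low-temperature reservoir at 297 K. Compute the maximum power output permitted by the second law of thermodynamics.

Ẇ_max ≈ 496 MW

No engine can exceed the Carnot limit: η_max = 1 − T_C/T_H = 1 − 297.00/832.00 = 0.6430.
W_max = η_max · Q_H = 0.6430 × 772 = 496 MW.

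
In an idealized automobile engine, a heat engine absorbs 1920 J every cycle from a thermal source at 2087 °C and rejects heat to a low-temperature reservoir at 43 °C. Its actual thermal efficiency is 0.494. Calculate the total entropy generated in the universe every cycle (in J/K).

ΔS_univ ≈ 2.26 J/K

T_H = 2087 °C → 2087 + 273.15 = 2360.15 K.
T_C = 43 °C → 43 + 273.15 = 316.15 K.
W = η·Q_H = 0.494 × 1920 = 948.5 J, so Q_C = Q_H − W = 971.5 J.
Reservoir entropy changes: ΔS_H = −Q_H/T_H = −1920/2360.15 = -0.8135 J/K and ΔS_C = +Q_C/T_C = 971.5/316.15 = 3.073 J/K.
ΔS_univ = −Q_H/T_H + Q_C/T_C = 2.26 J/K (> 0, since η = 0.494 < η_Carnot = 0.866).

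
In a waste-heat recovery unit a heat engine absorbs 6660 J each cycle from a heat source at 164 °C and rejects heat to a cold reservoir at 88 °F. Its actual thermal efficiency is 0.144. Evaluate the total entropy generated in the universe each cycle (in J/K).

ΔS_univ ≈ 3.50 J/K

T_H = 164 °C → 164 + 273.15 = 437.15 K.
T_C = 88 °F → (88 − 32) × 5/9 = 31.11 °C = 304.26 K.
W = η·Q_H = 0.144 × 6660 = 959.0 J, so Q_C = Q_H − W = 5701 J.
Entropy balance on the reservoirs: −Q_H/T_H = -15.24 J/K, +Q_C/T_C = 18.74 J/K.
ΔS_univ = −Q_H/T_H + Q_C/T_C = 3.50 J/K (> 0, since η = 0.144 < η_Carnot = 0.304).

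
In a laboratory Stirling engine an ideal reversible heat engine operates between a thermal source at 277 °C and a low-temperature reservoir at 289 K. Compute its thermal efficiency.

T_H = 277 °C → 277 + 273.15 = 550.15 K.
For a reversible engine, η = 1 − T_C/T_H = 1 − 289.00/550.15 = 0.475.

η ≈ 0.475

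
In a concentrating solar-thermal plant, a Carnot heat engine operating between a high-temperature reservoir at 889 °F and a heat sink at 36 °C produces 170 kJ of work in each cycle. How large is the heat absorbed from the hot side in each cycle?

T_H = 889 °F → (889 − 32) × 5/9 = 476.11 °C = 749.26 K.
T_C = 36 °C → 36 + 273.15 = 309.15 K.
The Carnot efficiency is η = 1 − T_C/T_H = 1 − 309.15/749.26 = 0.5874.
Q_H = W/η = 170/0.5874 = 289 kJ.

Q_H ≈ 289 kJ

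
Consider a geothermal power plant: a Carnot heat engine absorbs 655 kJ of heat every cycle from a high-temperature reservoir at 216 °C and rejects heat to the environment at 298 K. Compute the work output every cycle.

W ≈ 256 kJ

T_H = 216 °C → 216 + 273.15 = 489.15 K.
Carnot efficiency: η = 1 − T_C/T_H = 1 − 298.00/489.15 = 0.3908.
W = η·Q_H = 0.3908 × 655 = 256 kJ.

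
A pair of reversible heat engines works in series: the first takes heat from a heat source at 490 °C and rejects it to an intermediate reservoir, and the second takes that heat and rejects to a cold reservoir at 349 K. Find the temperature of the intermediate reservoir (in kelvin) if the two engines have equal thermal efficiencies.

T_m ≈ 516.1 K

T_H = 490 °C → 490 + 273.15 = 763.15 K.
Equal efficiencies require 1 − T_m/T_H = 1 − T_C/T_m, i.e. T_m/T_H = T_C/T_m, so T_m = √(T_H·T_C) = √(763.15 × 349.00) = 516.1 K.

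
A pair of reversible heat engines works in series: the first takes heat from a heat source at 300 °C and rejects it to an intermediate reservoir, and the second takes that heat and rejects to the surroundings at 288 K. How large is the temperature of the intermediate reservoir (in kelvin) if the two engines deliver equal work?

T_H = 300 °C → 300 + 273.15 = 573.15 K.
For reversible stages Q_m = Q_H·(T_m/T_H). Setting W₁ = Q_H(1 − T_m/T_H) equal to W₂ = Q_m(1 − T_C/T_m) = Q_H·(T_m − T_C)/T_H gives T_H − T_m = T_m − T_C, so T_m = (T_H + T_C)/2 = (573.15 + 288.00)/2 = 431 K.

T_m ≈ 431 K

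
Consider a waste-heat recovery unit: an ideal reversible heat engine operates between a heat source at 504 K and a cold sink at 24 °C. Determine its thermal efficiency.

η ≈ 0.4104

T_C = 24 °C → 24 + 273.15 = 297.15 K.
η_rev = 1 − T_C/T_H = 1 − 297.15/504.00 = 0.4104.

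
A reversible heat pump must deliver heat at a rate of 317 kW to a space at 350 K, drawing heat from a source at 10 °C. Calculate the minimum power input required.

Ẇ_in ≈ 60.5 kW

T_C = 10 °C → 10 + 273.15 = 283.15 K.
COP_HP = T_H/(T_H − T_C) = 350.00/66.85 = 5.2356.
W = Q_H/COP_HP = 317/5.2356 = 60.5 kW.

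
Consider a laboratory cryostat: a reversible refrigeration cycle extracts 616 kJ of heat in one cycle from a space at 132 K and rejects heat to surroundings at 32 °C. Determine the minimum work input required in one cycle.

W_in ≈ 808.0 kJ

T_H = 32 °C → 32 + 273.15 = 305.15 K.
The reversible coefficient of performance is COP_R = T_C/(T_H − T_C) = 132.00/173.15 = 0.7623.
W = Q_C/COP_R = 616/0.7623 = 808.0 kJ.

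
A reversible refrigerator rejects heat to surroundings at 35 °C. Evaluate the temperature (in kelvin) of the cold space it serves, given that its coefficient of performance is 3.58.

T_C ≈ 241 K

T_H = 35 °C → 35 + 273.15 = 308.15 K.
COP_R = T_C/(T_H − T_C) ⇒ T_C = T_H·COP_R/(1 + COP_R) = 308.15 × 3.58/(1 + 3.58) = 241 K.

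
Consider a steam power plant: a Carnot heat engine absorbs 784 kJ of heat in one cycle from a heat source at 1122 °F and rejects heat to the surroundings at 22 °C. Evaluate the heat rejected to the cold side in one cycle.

Q_C ≈ 263 kJ

T_H = 1122 °F → (1122 − 32) × 5/9 = 605.56 °C = 878.71 K.
T_C = 22 °C → 22 + 273.15 = 295.15 K.
Carnot efficiency: η = 1 − T_C/T_H = 1 − 295.15/878.71 = 0.6641.
For a reversible cycle Q_C/Q_H = T_C/T_H, so Q_C = 784 × 295.15/878.71 = 263 kJ.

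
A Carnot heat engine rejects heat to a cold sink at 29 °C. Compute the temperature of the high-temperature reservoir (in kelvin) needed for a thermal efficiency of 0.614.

T_C = 29 °C → 29 + 273.15 = 302.15 K.
From η = 1 − T_C/T_H, solving for T_H gives T_H = T_C/(1 − η) = 302.15/(1 − 0.614) = 783 K.

T_H ≈ 783 K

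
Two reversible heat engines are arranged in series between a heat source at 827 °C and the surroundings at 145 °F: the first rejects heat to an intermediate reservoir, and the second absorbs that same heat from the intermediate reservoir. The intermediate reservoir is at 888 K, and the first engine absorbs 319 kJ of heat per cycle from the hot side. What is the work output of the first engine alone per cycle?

T_H = 827 °C → 827 + 273.15 = 1100.15 K.
T_C = 145 °F → (145 − 32) × 5/9 = 62.78 °C = 335.93 K.
First-stage efficiency η₁ = 1 − T_m/T_H = 1 − 888.00/1100.15 = 0.1928.
W₁ = η₁·Q_H = 0.1928 × 319 = 61.52 kJ.

W₁ ≈ 61.52 kJ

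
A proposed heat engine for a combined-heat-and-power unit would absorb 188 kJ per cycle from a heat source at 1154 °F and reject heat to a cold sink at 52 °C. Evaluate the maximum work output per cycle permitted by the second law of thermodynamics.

T_H = 1154 °F → (1154 − 32) × 5/9 = 623.33 °C = 896.48 K.
T_C = 52 °C → 52 + 273.15 = 325.15 K.
The upper bound on efficiency is η_max = 1 − T_C/T_H = 1 − 325.15/896.48 = 0.6373.
W_max = η_max · Q_H = 0.6373 × 188 = 119.8 kJ.

W_max ≈ 119.8 kJ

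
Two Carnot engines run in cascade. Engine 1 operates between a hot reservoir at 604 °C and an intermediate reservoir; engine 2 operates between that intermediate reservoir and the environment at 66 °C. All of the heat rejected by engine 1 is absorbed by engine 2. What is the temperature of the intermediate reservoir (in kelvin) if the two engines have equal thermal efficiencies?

T_m ≈ 545 K

T_H = 604 °C → 604 + 273.15 = 877.15 K.
T_C = 66 °C → 66 + 273.15 = 339.15 K.
Equal efficiencies require 1 − T_m/T_H = 1 − T_C/T_m, i.e. T_m/T_H = T_C/T_m, so T_m = √(T_H·T_C) = √(877.15 × 339.15) = 545 K.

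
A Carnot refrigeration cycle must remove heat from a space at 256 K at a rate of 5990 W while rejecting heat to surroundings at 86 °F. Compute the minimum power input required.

Ẇ_in ≈ 1100 W

T_H = 86 °F → (86 − 32) × 5/9 = 30.00 °C = 303.15 K.
The reversible coefficient of performance is COP_R = T_C/(T_H − T_C) = 256.00/47.15 = 5.4295.
W = Q_C/COP_R = 5990/5.4295 = 1100 W.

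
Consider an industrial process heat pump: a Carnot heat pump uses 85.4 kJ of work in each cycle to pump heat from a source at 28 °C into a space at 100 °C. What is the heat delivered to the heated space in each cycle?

Q_H ≈ 443 kJ

T_H = 100 °C → 100 + 273.15 = 373.15 K.
T_C = 28 °C → 28 + 273.15 = 301.15 K.
The Carnot heat-pump COP is COP_HP = T_H/(T_H − T_C) = 373.15/72.00 = 5.1826.
Q_H = COP_HP · W = 5.1826 × 85.4 = 443 kJ.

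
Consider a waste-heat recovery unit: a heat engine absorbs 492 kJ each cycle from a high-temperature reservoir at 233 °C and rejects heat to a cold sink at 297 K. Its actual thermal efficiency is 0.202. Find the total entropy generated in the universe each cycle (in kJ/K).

ΔS_univ ≈ 0.3499 kJ/K

T_H = 233 °C → 233 + 273.15 = 506.15 K.
W = η·Q_H = 0.202 × 492 = 99.38 kJ, so Q_C = Q_H − W = 392.6 kJ.
Reservoir entropy changes: ΔS_H = −Q_H/T_H = −492/506.15 = -0.9720 kJ/K and ΔS_C = +Q_C/T_C = 392.6/297.00 = 1.322 kJ/K.
ΔS_univ = −Q_H/T_H + Q_C/T_C = 0.3499 kJ/K (> 0, since η = 0.202 < η_Carnot = 0.413).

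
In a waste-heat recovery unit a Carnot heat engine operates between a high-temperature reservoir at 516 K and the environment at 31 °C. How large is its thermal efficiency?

η ≈ 0.411

T_C = 31 °C → 31 + 273.15 = 304.15 K.
The Carnot efficiency is η = 1 − T_C/T_H = 1 − 304.15/516.00 = 0.411.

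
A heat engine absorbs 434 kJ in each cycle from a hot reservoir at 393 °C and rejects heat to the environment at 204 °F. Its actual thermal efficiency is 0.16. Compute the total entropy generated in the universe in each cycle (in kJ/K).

T_H = 393 °C → 393 + 273.15 = 666.15 K.
T_C = 204 °F → (204 − 32) × 5/9 = 95.56 °C = 368.71 K.
W = η·Q_H = 0.16 × 434 = 69.44 kJ, so Q_C = Q_H − W = 364.6 kJ.
The hot reservoir loses entropy Q_H/T_H = 434/666.15 = 0.6515 kJ/K; the cold reservoir gains Q_C/T_C = 364.6/368.71 = 0.9888 kJ/K.
ΔS_univ = −Q_H/T_H + Q_C/T_C = 0.337 kJ/K (> 0, since η = 0.16 < η_Carnot = 0.447).

ΔS_univ ≈ 0.337 kJ/K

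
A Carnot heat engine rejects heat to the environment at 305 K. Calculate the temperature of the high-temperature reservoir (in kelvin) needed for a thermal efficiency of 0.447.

From η = 1 − T_C/T_H, solving for T_H gives T_H = T_C/(1 − η) = 305.00/(1 − 0.447) = 552 K.

T_H ≈ 552 K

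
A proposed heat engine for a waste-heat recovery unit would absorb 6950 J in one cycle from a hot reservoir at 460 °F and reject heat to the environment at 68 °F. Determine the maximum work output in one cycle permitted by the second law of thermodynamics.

W_max ≈ 2962 J

T_H = 460 °F → (460 − 32) × 5/9 = 237.78 °C = 510.93 K.
T_C = 68 °F → (68 − 32) × 5/9 = 20.00 °C = 293.15 K.
No engine can exceed the Carnot limit: η_max = 1 − T_C/T_H = 1 − 293.15/510.93 = 0.4262.
W_max = η_max · Q_H = 0.4262 × 6950 = 2962 J.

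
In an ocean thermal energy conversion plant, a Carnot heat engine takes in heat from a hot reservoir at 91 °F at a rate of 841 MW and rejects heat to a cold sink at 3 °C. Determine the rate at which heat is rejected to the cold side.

T_H = 91 °F → (91 − 32) × 5/9 = 32.78 °C = 305.93 K.
T_C = 3 °C → 3 + 273.15 = 276.15 K.
η_rev = 1 − T_C/T_H = 1 − 276.15/305.93 = 0.0973.
For a reversible cycle Q_C/Q_H = T_C/T_H, so Q_C = 841 × 276.15/305.93 = 759.1 MW.

Q̇_C ≈ 759.1 MW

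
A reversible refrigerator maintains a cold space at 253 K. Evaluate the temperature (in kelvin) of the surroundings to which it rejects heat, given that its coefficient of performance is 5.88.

T_H ≈ 296.0 K

COP_R = T_C/(T_H − T_C) ⇒ T_H = T_C·(1 + 1/COP_R) = 253.00 × (1 + 1/5.88) = 296.0 K.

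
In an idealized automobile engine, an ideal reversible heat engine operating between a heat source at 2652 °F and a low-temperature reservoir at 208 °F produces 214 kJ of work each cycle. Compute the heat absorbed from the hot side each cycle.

Q_H ≈ 272.5 kJ

T_H = 2652 °F → (2652 − 32) × 5/9 = 1455.56 °C = 1728.71 K.
T_C = 208 °F → (208 − 32) × 5/9 = 97.78 °C = 370.93 K.
Carnot efficiency: η = 1 − T_C/T_H = 1 − 370.93/1728.71 = 0.7854.
Q_H = W/η = 214/0.7854 = 272.5 kJ.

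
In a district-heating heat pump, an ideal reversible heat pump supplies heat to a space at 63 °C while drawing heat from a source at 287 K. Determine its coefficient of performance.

T_H = 63 °C → 63 + 273.15 = 336.15 K.
For a reversible heat pump, COP_HP = T_H/(T_H − T_C) = 336.15/(336.15 − 287.00) = 6.839.

COP_HP ≈ 6.839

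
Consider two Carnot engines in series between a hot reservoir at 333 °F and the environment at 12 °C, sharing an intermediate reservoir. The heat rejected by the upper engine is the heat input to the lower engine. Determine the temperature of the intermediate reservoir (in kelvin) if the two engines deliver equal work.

T_H = 333 °F → (333 − 32) × 5/9 = 167.22 °C = 440.37 K.
T_C = 12 °C → 12 + 273.15 = 285.15 K.
For reversible stages Q_m = Q_H·(T_m/T_H). Setting W₁ = Q_H(1 − T_m/T_H) equal to W₂ = Q_m(1 − T_C/T_m) = Q_H·(T_m − T_C)/T_H gives T_H − T_m = T_m − T_C, so T_m = (T_H + T_C)/2 = (440.37 + 285.15)/2 = 362.8 K.

T_m ≈ 362.8 K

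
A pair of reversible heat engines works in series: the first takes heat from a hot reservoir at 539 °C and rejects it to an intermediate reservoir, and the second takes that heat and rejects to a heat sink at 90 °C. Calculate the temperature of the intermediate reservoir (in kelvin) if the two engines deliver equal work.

T_m ≈ 587.6 K

T_H = 539 °C → 539 + 273.15 = 812.15 K.
T_C = 90 °C → 90 + 273.15 = 363.15 K.
For reversible stages Q_m = Q_H·(T_m/T_H). Setting W₁ = Q_H(1 − T_m/T_H) equal to W₂ = Q_m(1 − T_C/T_m) = Q_H·(T_m − T_C)/T_H gives T_H − T_m = T_m − T_C, so T_m = (T_H + T_C)/2 = (812.15 + 363.15)/2 = 587.6 K.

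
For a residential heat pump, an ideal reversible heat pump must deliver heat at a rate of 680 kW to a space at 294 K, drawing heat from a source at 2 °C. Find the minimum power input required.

T_C = 2 °C → 2 + 273.15 = 275.15 K.
For a reversible heat pump, COP_HP = T_H/(T_H − T_C) = 294.00/18.85 = 15.5968.
W = Q_H/COP_HP = 680/15.5968 = 43.6 kW.

Ẇ_in ≈ 43.6 kW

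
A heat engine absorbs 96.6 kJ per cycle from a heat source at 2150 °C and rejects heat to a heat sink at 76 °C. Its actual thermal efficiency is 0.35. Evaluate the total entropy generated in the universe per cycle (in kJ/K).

ΔS_univ ≈ 0.140 kJ/K

T_H = 2150 °C → 2150 + 273.15 = 2423.15 K.
T_C = 76 °C → 76 + 273.15 = 349.15 K.
W = η·Q_H = 0.35 × 96.6 = 33.81 kJ, so Q_C = Q_H − W = 62.79 kJ.
Entropy balance on the reservoirs: −Q_H/T_H = -0.03987 kJ/K, +Q_C/T_C = 0.1798 kJ/K.
ΔS_univ = −Q_H/T_H + Q_C/T_C = 0.140 kJ/K (> 0, since η = 0.35 < η_Carnot = 0.856).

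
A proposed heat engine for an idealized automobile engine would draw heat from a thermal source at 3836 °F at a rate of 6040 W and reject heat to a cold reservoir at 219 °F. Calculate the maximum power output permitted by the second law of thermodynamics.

Ẇ_max ≈ 5090 W

T_H = 3836 °F → (3836 − 32) × 5/9 = 2113.33 °C = 2386.48 K.
T_C = 219 °F → (219 − 32) × 5/9 = 103.89 °C = 377.04 K.
The second-law ceiling is the Carnot efficiency, η_max = 1 − T_C/T_H = 1 − 377.04/2386.48 = 0.8420.
W_max = η_max · Q_H = 0.8420 × 6040 = 5090 W.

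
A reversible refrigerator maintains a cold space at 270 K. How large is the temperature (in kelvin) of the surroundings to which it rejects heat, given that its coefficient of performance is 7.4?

COP_R = T_C/(T_H − T_C) ⇒ T_H = T_C·(1 + 1/COP_R) = 270.00 × (1 + 1/7.4) = 306.5 K.

T_H ≈ 306.5 K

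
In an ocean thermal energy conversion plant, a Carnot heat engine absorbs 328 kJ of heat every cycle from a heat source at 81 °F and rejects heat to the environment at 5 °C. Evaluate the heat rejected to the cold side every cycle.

T_H = 81 °F → (81 − 32) × 5/9 = 27.22 °C = 300.37 K.
T_C = 5 °C → 5 + 273.15 = 278.15 K.
Since the cycle is reversible, η = 1 − T_C/T_H = 1 − 278.15/300.37 = 0.0740.
For a reversible cycle Q_C/Q_H = T_C/T_H, so Q_C = 328 × 278.15/300.37 = 304 kJ.

Q_C ≈ 304 kJ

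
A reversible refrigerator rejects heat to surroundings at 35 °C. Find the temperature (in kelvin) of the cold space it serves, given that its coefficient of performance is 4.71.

T_C ≈ 254 K

T_H = 35 °C → 35 + 273.15 = 308.15 K.
COP_R = T_C/(T_H − T_C) ⇒ T_C = T_H·COP_R/(1 + COP_R) = 308.15 × 4.71/(1 + 4.71) = 254 K.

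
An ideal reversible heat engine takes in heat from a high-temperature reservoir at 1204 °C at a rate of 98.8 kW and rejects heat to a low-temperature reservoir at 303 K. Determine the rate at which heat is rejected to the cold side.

Q̇_C ≈ 20.3 kW

T_H = 1204 °C → 1204 + 273.15 = 1477.15 K.
Carnot efficiency: η = 1 − T_C/T_H = 1 − 303.00/1477.15 = 0.7949.
For a reversible cycle Q_C/Q_H = T_C/T_H, so Q_C = 98.8 × 303.00/1477.15 = 20.3 kW.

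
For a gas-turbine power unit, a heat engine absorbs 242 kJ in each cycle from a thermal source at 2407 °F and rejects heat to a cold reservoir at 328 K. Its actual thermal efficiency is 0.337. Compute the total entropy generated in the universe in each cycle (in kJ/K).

ΔS_univ ≈ 0.3372 kJ/K

T_H = 2407 °F → (2407 − 32) × 5/9 = 1319.44 °C = 1592.59 K.
W = η·Q_H = 0.337 × 242 = 81.55 kJ, so Q_C = Q_H − W = 160.4 kJ.
The hot reservoir loses entropy Q_H/T_H = 242/1592.59 = 0.1520 kJ/K; the cold reservoir gains Q_C/T_C = 160.4/328.00 = 0.4892 kJ/K.
ΔS_univ = −Q_H/T_H + Q_C/T_C = 0.3372 kJ/K (> 0, since η = 0.337 < η_Carnot = 0.794).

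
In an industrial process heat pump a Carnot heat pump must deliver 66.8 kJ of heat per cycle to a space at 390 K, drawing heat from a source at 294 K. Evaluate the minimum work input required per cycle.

For a reversible heat pump, COP_HP = T_H/(T_H − T_C) = 390.00/96.00 = 4.0625.
W = Q_H/COP_HP = 66.8/4.0625 = 16.4 kJ.

W_in ≈ 16.4 kJ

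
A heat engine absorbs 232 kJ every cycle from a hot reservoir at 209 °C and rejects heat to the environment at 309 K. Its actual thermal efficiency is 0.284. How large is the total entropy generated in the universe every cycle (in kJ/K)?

ΔS_univ ≈ 0.05640 kJ/K

T_H = 209 °C → 209 + 273.15 = 482.15 K.
W = η·Q_H = 0.284 × 232 = 65.89 kJ, so Q_C = Q_H − W = 166.1 kJ.
The hot reservoir loses entropy Q_H/T_H = 232/482.15 = 0.4812 kJ/K; the cold reservoir gains Q_C/T_C = 166.1/309.00 = 0.5376 kJ/K.
ΔS_univ = −Q_H/T_H + Q_C/T_C = 0.05640 kJ/K (> 0, since η = 0.284 < η_Carnot = 0.359).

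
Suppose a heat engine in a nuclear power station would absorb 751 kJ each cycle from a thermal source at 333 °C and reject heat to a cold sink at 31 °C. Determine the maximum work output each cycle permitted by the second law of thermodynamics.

W_max ≈ 374.2 kJ

T_H = 333 °C → 333 + 273.15 = 606.15 K.
T_C = 31 °C → 31 + 273.15 = 304.15 K.
By the Carnot theorem, η_max = 1 − T_C/T_H = 1 − 304.15/606.15 = 0.4982.
W_max = η_max · Q_H = 0.4982 × 751 = 374.2 kJ.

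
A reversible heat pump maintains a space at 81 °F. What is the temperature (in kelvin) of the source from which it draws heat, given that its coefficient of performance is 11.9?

T_H = 81 °F → (81 − 32) × 5/9 = 27.22 °C = 300.37 K.
COP_HP = T_H/(T_H − T_C) ⇒ T_C = T_H·(COP_HP − 1)/COP_HP = 300.37 × (11.9 − 1)/11.9 = 275 K.

T_C ≈ 275 K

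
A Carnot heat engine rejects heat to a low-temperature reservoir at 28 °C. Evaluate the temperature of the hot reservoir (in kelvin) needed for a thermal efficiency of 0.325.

T_C = 28 °C → 28 + 273.15 = 301.15 K.
From η = 1 − T_C/T_H, solving for T_H gives T_H = T_C/(1 − η) = 301.15/(1 − 0.325) = 446 K.

T_H ≈ 446 K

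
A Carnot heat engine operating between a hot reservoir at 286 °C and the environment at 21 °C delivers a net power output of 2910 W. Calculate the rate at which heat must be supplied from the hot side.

Q̇_H ≈ 6140 W

T_H = 286 °C → 286 + 273.15 = 559.15 K.
T_C = 21 °C → 21 + 273.15 = 294.15 K.
Carnot efficiency: η = 1 − T_C/T_H = 1 − 294.15/559.15 = 0.4739.
Q_H = W/η = 2910/0.4739 = 6140 W.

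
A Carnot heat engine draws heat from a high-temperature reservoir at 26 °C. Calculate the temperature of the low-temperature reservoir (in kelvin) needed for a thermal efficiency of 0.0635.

T_H = 26 °C → 26 + 273.15 = 299.15 K.
From η = 1 − T_C/T_H, T_C = T_H·(1 − η) = 299.15 × (1 − 0.0635) = 280 K.

T_C ≈ 280 K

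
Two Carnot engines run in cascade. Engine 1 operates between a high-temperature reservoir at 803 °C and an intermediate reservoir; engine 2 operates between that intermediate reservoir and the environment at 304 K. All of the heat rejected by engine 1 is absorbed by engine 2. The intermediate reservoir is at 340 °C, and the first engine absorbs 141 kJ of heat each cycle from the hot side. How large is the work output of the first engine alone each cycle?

W₁ ≈ 60.7 kJ

T_H = 803 °C → 803 + 273.15 = 1076.15 K.
T_m = 340 °C → 340 + 273.15 = 613.15 K.
First-stage efficiency η₁ = 1 − T_m/T_H = 1 − 613.15/1076.15 = 0.4302.
W₁ = η₁·Q_H = 0.4302 × 141 = 60.7 kJ.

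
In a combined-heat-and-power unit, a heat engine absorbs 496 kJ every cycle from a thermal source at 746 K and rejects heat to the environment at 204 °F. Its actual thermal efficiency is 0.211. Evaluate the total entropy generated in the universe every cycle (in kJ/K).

ΔS_univ ≈ 0.397 kJ/K

T_C = 204 °F → (204 − 32) × 5/9 = 95.56 °C = 368.71 K.
W = η·Q_H = 0.211 × 496 = 104.7 kJ, so Q_C = Q_H − W = 391.3 kJ.
The hot reservoir loses entropy Q_H/T_H = 496/746.00 = 0.6649 kJ/K; the cold reservoir gains Q_C/T_C = 391.3/368.71 = 1.061 kJ/K.
ΔS_univ = −Q_H/T_H + Q_C/T_C = 0.397 kJ/K (> 0, since η = 0.211 < η_Carnot = 0.506).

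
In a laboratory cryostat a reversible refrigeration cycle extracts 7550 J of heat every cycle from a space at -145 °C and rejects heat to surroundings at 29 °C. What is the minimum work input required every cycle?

W_in ≈ 10300 J

T_H = 29 °C → 29 + 273.15 = 302.15 K.
T_C = -145 °C → -145 + 273.15 = 128.15 K.
COP_R = T_C/(T_H − T_C) = 128.15/174.00 = 0.7365.
W = Q_C/COP_R = 7550/0.7365 = 10300 J.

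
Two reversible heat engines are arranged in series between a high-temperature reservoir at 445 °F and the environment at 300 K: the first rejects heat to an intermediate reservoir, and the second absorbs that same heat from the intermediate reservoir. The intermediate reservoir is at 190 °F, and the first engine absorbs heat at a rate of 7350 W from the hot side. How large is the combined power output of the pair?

T_H = 445 °F → (445 − 32) × 5/9 = 229.44 °C = 502.59 K.
Two reversible stages in series are equivalent to a single Carnot engine between T_H and T_C, so η_total = 1 − T_C/T_H = 1 − 300.00/502.59 = 0.4031.
W_total = η_total · Q_H = 0.4031 × 7350 = 2960 W.

Ẇ_total ≈ 2960 W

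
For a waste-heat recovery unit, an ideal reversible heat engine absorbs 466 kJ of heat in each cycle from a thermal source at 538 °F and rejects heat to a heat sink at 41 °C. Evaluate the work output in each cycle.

T_H = 538 °F → (538 − 32) × 5/9 = 281.11 °C = 554.26 K.
T_C = 41 °C → 41 + 273.15 = 314.15 K.
Since the cycle is reversible, η = 1 − T_C/T_H = 1 − 314.15/554.26 = 0.4332.
W = η·Q_H = 0.4332 × 466 = 202 kJ.

W ≈ 202 kJ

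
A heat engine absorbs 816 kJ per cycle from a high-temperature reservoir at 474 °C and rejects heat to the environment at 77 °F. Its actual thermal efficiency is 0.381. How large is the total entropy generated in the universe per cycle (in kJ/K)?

T_H = 474 °C → 474 + 273.15 = 747.15 K.
T_C = 77 °F → (77 − 32) × 5/9 = 25.00 °C = 298.15 K.
W = η·Q_H = 0.381 × 816 = 310.9 kJ, so Q_C = Q_H − W = 505.1 kJ.
The hot reservoir loses entropy Q_H/T_H = 816/747.15 = 1.092 kJ/K; the cold reservoir gains Q_C/T_C = 505.1/298.15 = 1.694 kJ/K.
ΔS_univ = −Q_H/T_H + Q_C/T_C = 0.602 kJ/K (> 0, since η = 0.381 < η_Carnot = 0.601).

ΔS_univ ≈ 0.602 kJ/K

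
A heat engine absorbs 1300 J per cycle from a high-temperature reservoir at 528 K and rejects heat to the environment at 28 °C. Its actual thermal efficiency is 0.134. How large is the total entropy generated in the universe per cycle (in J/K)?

T_C = 28 °C → 28 + 273.15 = 301.15 K.
W = η·Q_H = 0.134 × 1300 = 174.2 J, so Q_C = Q_H − W = 1126 J.
Reservoir entropy changes: ΔS_H = −Q_H/T_H = −1300/528.00 = -2.462 J/K and ΔS_C = +Q_C/T_C = 1126/301.15 = 3.738 J/K.
ΔS_univ = −Q_H/T_H + Q_C/T_C = 1.276 J/K (> 0, since η = 0.134 < η_Carnot = 0.430).

ΔS_univ ≈ 1.276 J/K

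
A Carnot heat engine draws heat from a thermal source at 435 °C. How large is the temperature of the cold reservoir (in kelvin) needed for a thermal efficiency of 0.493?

T_H = 435 °C → 435 + 273.15 = 708.15 K.
From η = 1 − T_C/T_H, T_C = T_H·(1 − η) = 708.15 × (1 − 0.493) = 359.0 K.

T_C ≈ 359.0 K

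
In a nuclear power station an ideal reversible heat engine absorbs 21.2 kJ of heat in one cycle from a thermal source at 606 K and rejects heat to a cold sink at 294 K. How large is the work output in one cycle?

η_rev = 1 − T_C/T_H = 1 − 294.00/606.00 = 0.5149.
W = η·Q_H = 0.5149 × 21.2 = 10.91 kJ.

W ≈ 10.91 kJ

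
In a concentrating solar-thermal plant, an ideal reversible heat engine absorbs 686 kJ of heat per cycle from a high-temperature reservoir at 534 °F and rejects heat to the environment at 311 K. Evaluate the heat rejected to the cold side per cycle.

T_H = 534 °F → (534 − 32) × 5/9 = 278.89 °C = 552.04 K.
η_rev = 1 − T_C/T_H = 1 − 311.00/552.04 = 0.4366.
For a reversible cycle Q_C/Q_H = T_C/T_H, so Q_C = 686 × 311.00/552.04 = 386.5 kJ.

Q_C ≈ 386.5 kJ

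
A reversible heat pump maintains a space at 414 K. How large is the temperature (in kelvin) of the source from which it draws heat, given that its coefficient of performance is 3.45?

T_C ≈ 294 K

COP_HP = T_H/(T_H − T_C) ⇒ T_C = T_H·(COP_HP − 1)/COP_HP = 414.00 × (3.45 − 1)/3.45 = 294 K.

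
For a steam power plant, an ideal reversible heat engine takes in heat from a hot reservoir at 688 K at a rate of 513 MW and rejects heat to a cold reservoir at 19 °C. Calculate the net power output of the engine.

Ẇ ≈ 295 MW

T_C = 19 °C → 19 + 273.15 = 292.15 K.
Since the cycle is reversible, η = 1 − T_C/T_H = 1 − 292.15/688.00 = 0.5754.
W = η·Q_H = 0.5754 × 513 = 295 MW.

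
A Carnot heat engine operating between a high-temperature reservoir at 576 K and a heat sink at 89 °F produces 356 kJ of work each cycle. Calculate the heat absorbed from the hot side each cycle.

T_C = 89 °F → (89 − 32) × 5/9 = 31.67 °C = 304.82 K.
The Carnot efficiency is η = 1 − T_C/T_H = 1 − 304.82/576.00 = 0.4708.
Q_H = W/η = 356/0.4708 = 756 kJ.

Q_H ≈ 756 kJ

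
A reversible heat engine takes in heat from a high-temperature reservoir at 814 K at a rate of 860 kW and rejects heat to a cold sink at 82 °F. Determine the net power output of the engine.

Ẇ ≈ 542 kW

T_C = 82 °F → (82 − 32) × 5/9 = 27.78 °C = 300.93 K.
Since the cycle is reversible, η = 1 − T_C/T_H = 1 − 300.93/814.00 = 0.6303.
W = η·Q_H = 0.6303 × 860 = 542 kW.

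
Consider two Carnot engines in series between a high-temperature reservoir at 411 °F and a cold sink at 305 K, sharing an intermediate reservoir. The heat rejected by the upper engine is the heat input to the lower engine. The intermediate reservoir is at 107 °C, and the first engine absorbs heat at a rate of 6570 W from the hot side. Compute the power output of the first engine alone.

T_H = 411 °F → (411 − 32) × 5/9 = 210.56 °C = 483.71 K.
T_m = 107 °C → 107 + 273.15 = 380.15 K.
First-stage efficiency η₁ = 1 − T_m/T_H = 1 − 380.15/483.71 = 0.2141.
W₁ = η₁·Q_H = 0.2141 × 6570 = 1410 W.

Ẇ₁ ≈ 1410 W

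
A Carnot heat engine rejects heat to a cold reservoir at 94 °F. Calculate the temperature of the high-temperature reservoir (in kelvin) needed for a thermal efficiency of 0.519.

T_C = 94 °F → (94 − 32) × 5/9 = 34.44 °C = 307.59 K.
From η = 1 − T_C/T_H, solving for T_H gives T_H = T_C/(1 − η) = 307.59/(1 − 0.519) = 639.5 K.

T_H ≈ 639.5 K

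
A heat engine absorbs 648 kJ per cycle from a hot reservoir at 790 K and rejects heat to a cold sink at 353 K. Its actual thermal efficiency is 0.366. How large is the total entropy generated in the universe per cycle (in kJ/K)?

ΔS_univ ≈ 0.344 kJ/K

W = η·Q_H = 0.366 × 648 = 237.2 kJ, so Q_C = Q_H − W = 410.8 kJ.
Entropy balance on the reservoirs: −Q_H/T_H = -0.8203 kJ/K, +Q_C/T_C = 1.164 kJ/K.
ΔS_univ = −Q_H/T_H + Q_C/T_C = 0.344 kJ/K (> 0, since η = 0.366 < η_Carnot = 0.553).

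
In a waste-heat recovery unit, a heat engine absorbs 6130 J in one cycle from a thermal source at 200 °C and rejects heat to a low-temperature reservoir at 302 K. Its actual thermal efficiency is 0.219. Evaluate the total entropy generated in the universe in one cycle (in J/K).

ΔS_univ ≈ 2.90 J/K

T_H = 200 °C → 200 + 273.15 = 473.15 K.
W = η·Q_H = 0.219 × 6130 = 1342 J, so Q_C = Q_H − W = 4788 J.
Reservoir entropy changes: ΔS_H = −Q_H/T_H = −6130/473.15 = -12.96 J/K and ΔS_C = +Q_C/T_C = 4788/302.00 = 15.85 J/K.
ΔS_univ = −Q_H/T_H + Q_C/T_C = 2.90 J/K (> 0, since η = 0.219 < η_Carnot = 0.362).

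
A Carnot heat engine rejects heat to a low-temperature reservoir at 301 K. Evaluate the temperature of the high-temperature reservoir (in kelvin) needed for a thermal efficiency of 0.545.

T_H ≈ 662 K

From η = 1 − T_C/T_H, solving for T_H gives T_H = T_C/(1 − η) = 301.00/(1 − 0.545) = 662 K.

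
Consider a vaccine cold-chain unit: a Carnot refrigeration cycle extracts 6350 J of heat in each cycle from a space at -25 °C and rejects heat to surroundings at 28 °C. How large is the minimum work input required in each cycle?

W_in ≈ 1360 J

T_H = 28 °C → 28 + 273.15 = 301.15 K.
T_C = -25 °C → -25 + 273.15 = 248.15 K.
Carnot COP: COP_R = T_C/(T_H − T_C) = 248.15/53.00 = 4.6821.
W = Q_C/COP_R = 6350/4.6821 = 1360 J.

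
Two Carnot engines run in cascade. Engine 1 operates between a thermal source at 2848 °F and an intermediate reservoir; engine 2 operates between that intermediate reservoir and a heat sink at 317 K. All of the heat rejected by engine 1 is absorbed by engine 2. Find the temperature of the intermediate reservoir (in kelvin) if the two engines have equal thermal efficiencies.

T_m ≈ 763.2 K

T_H = 2848 °F → (2848 − 32) × 5/9 = 1564.44 °C = 1837.59 K.
Equal efficiencies require 1 − T_m/T_H = 1 − T_C/T_m, i.e. T_m/T_H = T_C/T_m, so T_m = √(T_H·T_C) = √(1837.59 × 317.00) = 763.2 K.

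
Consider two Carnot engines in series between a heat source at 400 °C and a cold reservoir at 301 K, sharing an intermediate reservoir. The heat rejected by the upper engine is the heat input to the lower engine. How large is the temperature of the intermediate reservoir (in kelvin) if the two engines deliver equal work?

T_H = 400 °C → 400 + 273.15 = 673.15 K.
For reversible stages Q_m = Q_H·(T_m/T_H). Setting W₁ = Q_H(1 − T_m/T_H) equal to W₂ = Q_m(1 − T_C/T_m) = Q_H·(T_m − T_C)/T_H gives T_H − T_m = T_m − T_C, so T_m = (T_H + T_C)/2 = (673.15 + 301.00)/2 = 487.1 K.

T_m ≈ 487.1 K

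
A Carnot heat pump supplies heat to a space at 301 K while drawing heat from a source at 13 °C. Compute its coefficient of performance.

T_C = 13 °C → 13 + 273.15 = 286.15 K.
The Carnot heat-pump COP is COP_HP = T_H/(T_H − T_C) = 301.00/(301.00 − 286.15) = 20.3.

COP_HP ≈ 20.3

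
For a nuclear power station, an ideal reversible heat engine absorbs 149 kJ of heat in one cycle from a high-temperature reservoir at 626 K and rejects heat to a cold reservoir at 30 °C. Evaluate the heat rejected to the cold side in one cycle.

T_C = 30 °C → 30 + 273.15 = 303.15 K.
The Carnot efficiency is η = 1 − T_C/T_H = 1 − 303.15/626.00 = 0.5157.
For a reversible cycle Q_C/Q_H = T_C/T_H, so Q_C = 149 × 303.15/626.00 = 72.2 kJ.

Q_C ≈ 72.2 kJ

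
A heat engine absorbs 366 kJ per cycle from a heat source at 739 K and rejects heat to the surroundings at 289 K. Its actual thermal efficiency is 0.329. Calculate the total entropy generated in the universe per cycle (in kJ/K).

ΔS_univ ≈ 0.355 kJ/K

W = η·Q_H = 0.329 × 366 = 120.4 kJ, so Q_C = Q_H − W = 245.6 kJ.
Reservoir entropy changes: ΔS_H = −Q_H/T_H = −366/739.00 = -0.4953 kJ/K and ΔS_C = +Q_C/T_C = 245.6/289.00 = 0.8498 kJ/K.
ΔS_univ = −Q_H/T_H + Q_C/T_C = 0.355 kJ/K (> 0, since η = 0.329 < η_Carnot = 0.609).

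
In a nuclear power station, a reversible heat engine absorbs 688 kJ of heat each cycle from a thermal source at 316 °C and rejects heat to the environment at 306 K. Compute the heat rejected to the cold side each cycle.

T_H = 316 °C → 316 + 273.15 = 589.15 K.
η_rev = 1 − T_C/T_H = 1 − 306.00/589.15 = 0.4806.
For a reversible cycle Q_C/Q_H = T_C/T_H, so Q_C = 688 × 306.00/589.15 = 357.3 kJ.

Q_C ≈ 357.3 kJ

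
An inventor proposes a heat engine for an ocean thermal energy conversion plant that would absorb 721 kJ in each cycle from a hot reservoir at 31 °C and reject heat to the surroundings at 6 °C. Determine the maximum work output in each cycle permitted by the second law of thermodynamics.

T_H = 31 °C → 31 + 273.15 = 304.15 K.
T_C = 6 °C → 6 + 273.15 = 279.15 K.
No engine can exceed the Carnot limit: η_max = 1 − T_C/T_H = 1 − 279.15/304.15 = 0.0822.
W_max = η_max · Q_H = 0.0822 × 721 = 59.3 kJ.

W_max ≈ 59.3 kJ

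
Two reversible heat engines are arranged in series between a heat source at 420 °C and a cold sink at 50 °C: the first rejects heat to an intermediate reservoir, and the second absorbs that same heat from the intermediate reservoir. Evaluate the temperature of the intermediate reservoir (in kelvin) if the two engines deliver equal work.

T_m ≈ 508 K

T_H = 420 °C → 420 + 273.15 = 693.15 K.
T_C = 50 °C → 50 + 273.15 = 323.15 K.
For reversible stages Q_m = Q_H·(T_m/T_H). Setting W₁ = Q_H(1 − T_m/T_H) equal to W₂ = Q_m(1 − T_C/T_m) = Q_H·(T_m − T_C)/T_H gives T_H − T_m = T_m − T_C, so T_m = (T_H + T_C)/2 = (693.15 + 323.15)/2 = 508 K.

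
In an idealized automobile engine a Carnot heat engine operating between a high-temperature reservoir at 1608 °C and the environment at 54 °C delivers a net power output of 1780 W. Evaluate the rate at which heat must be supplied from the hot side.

Q̇_H ≈ 2150 W

T_H = 1608 °C → 1608 + 273.15 = 1881.15 K.
T_C = 54 °C → 54 + 273.15 = 327.15 K.
Carnot efficiency: η = 1 − T_C/T_H = 1 − 327.15/1881.15 = 0.8261.
Q_H = W/η = 1780/0.8261 = 2150 W.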